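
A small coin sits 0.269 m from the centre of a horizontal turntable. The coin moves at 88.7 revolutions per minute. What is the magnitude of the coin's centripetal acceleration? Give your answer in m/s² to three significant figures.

ω = 88.7 rev/min × 2π/60 = 9.289 rad/s, so v = ωr = 9.289 × 0.269 = 2.499 m/s.
a_c = v²/r = (2.499)²/0.269 = 6.243/0.269 = 23.21 m/s².

23.2 m/s²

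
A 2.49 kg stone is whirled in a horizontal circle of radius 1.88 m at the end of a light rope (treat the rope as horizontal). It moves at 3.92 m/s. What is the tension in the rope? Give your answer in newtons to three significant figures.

20.4 N

The tension is the only horizontal force, so it supplies the full centripetal force: T = m v²/r = 2.49 × (3.920)²/1.88 = 2.49 × 15.37/1.88 = 20.35 N.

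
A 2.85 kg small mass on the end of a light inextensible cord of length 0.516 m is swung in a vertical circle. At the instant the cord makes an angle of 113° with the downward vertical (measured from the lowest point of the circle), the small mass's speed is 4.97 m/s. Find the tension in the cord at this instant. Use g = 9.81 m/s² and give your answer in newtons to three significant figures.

126 N

Take the radial direction toward the centre of the circle as positive. The component of the weight along the string toward the centre is −mg cos φ (φ measured from the bottom), so Newton's second law along the string gives T − mg cos φ = m v²/r.
cos 113° = -0.3907, so T = m(v²/r + g cos φ) = 2.85 × ((4.97)²/0.516 + 9.81 × -0.3907) = 2.85 × (47.87 + (-3.833)) = 2.85 × 44.04 = 125.5 N.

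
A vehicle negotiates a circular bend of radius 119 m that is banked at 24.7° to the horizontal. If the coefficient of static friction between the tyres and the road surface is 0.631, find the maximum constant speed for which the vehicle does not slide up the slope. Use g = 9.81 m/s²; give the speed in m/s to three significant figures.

At the maximum speed, friction acts down the slope at its limiting value f = μN. Radially (horizontal, toward centre): N sinθ + μN cosθ = mv²/r. Vertically: N cosθ − μN sinθ = mg.
Dividing: v² = r g (sinθ + μcosθ)/(cosθ − μsinθ).
sinθ + μcosθ = 0.4179 + 0.631×0.9085 = 0.9911; cosθ − μsinθ = 0.9085 − 0.631×0.4179 = 0.6448.
v² = 119 × 9.81 × 0.9911/0.6448 = 1794 m²/s², so v = 42.36 m/s.

42.4 m/s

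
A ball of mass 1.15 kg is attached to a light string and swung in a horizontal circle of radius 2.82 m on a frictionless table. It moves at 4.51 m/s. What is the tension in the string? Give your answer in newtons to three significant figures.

8.29 N

The tension is the only horizontal force, so it supplies the full centripetal force: T = m v²/r = 1.15 × (4.510)²/2.82 = 1.15 × 20.34/2.82 = 8.295 N.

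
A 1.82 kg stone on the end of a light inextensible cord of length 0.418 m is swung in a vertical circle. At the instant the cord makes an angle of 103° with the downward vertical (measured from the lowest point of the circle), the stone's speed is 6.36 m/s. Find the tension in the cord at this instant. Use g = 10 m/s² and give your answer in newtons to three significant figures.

Take the radial direction toward the centre of the circle as positive. The component of the weight along the string toward the centre is −mg cos φ (φ measured from the bottom), so Newton's second law along the string gives T − mg cos φ = m v²/r.
cos 103° = -0.2250, so T = m(v²/r + g cos φ) = 1.82 × ((6.36)²/0.418 + 10.0 × -0.2250) = 1.82 × (96.77 + (-2.250)) = 1.82 × 94.52 = 172.0 N.

172 N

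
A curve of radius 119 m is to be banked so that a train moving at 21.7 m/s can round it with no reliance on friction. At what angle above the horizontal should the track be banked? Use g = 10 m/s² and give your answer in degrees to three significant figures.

21.6°

For a frictionless banked turn: horizontally N sinθ = mv²/r and vertically N cosθ = mg.
Dividing: tanθ = v²/(r g) = (21.7)²/(119 × 10.0) = 470.9/1190 = 0.3957.
θ = arctan(0.3957) = 21.59°.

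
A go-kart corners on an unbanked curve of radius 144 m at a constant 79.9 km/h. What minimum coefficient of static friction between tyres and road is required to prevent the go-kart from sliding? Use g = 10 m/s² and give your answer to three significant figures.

v = 79.9/3.6 = 22.19 m/s.
Friction provides the centripetal force: μ_s m g = m v²/r, so μ_s = v²/(g r) = (22.19)²/(10.0 × 144) = 492.6/1440 = 0.3421.

0.342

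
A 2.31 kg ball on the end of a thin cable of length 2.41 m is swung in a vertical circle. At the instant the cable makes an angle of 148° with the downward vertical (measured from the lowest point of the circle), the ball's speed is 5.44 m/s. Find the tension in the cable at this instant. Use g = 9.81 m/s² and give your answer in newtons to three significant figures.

9.15 N

Take the radial direction toward the centre of the circle as positive. The component of the weight along the string toward the centre is −mg cos φ (φ measured from the bottom), so Newton's second law along the string gives T − mg cos φ = m v²/r.
cos 148° = -0.8480, so T = m(v²/r + g cos φ) = 2.31 × ((5.44)²/2.41 + 9.81 × -0.8480) = 2.31 × (12.28 + (-8.319)) = 2.31 × 3.960 = 9.148 N.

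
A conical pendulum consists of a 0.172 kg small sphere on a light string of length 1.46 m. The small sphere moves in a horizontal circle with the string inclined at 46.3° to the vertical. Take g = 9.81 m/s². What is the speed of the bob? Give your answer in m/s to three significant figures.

3.29 m/s

The radius of the circle is r = L sinθ = 1.46 × sin 46.3° = 1.056 m.
Horizontally T sinθ = mv²/r and vertically T cosθ = mg, so tanθ = v²/(rg).
v = √(r g tanθ) = √(1.056 × 9.81 × 1.046) = √10.84 = 3.292 m/s.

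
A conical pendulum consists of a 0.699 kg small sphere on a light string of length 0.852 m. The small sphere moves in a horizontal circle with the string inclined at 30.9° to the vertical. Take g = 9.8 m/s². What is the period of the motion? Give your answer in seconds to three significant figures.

1.72 s

r = L sinθ = 0.4375 m. From T sinθ = mω²r and T cosθ = mg: tanθ = ω²r/g, so ω² = g tanθ / r = g/(L cosθ).
ω = √(g/(L cosθ)) = √(9.8/(0.852 × 0.8581)) = √13.40 = 3.661 rad/s.
Period = 2π/ω = 1.716 s.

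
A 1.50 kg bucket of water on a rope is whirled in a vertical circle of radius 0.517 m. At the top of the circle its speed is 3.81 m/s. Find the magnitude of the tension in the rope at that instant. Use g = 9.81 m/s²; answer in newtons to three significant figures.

At the top, both T and the weight mg point inward (toward the centre), so T + mg = mv²/r.
T = m(v²/r − g) = 1.50 × ((3.81)²/0.517 − 9.81) = 1.50 × (28.08 − 9.81) = 1.50 × 18.27 = 27.40 N.

27.4 N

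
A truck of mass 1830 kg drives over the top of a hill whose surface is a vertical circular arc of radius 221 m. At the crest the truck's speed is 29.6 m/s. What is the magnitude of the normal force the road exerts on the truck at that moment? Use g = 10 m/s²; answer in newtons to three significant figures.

11000 N

At the crest the centripetal acceleration points downward (toward the centre of the arc), so mg − N = mv²/r.
N = m(g − v²/r) = 1830 × (10.0 − (29.6)²/221) = 1830 × (10.0 − 3.965) = 1830 × 6.035 = 11040 N.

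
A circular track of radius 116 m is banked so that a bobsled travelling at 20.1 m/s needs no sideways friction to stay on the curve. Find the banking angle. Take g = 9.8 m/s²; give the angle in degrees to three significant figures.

For a frictionless banked turn: horizontally N sinθ = mv²/r and vertically N cosθ = mg.
Dividing: tanθ = v²/(r g) = (20.1)²/(116 × 9.8) = 404.0/1137 = 0.3554.
θ = arctan(0.3554) = 19.56°.

19.6°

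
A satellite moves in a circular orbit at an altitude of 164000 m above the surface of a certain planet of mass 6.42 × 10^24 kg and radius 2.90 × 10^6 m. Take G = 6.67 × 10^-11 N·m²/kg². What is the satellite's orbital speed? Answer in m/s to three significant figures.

Orbital radius r = R + h = 2.90 × 10^6 + 164000 = 3.064 × 10^6 m.
Gravity supplies the centripetal force: G M m / r² = m v² / r, so v = √(GM/r).
v = √(6.67 × 10^-11 × 6.42 × 10^24 / 3.064 × 10^6) = √(1.398 × 10^8) = 11820 m/s.

11800 m/s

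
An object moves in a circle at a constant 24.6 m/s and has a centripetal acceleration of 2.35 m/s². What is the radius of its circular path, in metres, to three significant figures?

a_c = v²/r ⇒ r = v²/a_c = (24.6)²/2.35 = 605.2/2.35 = 257.5 m.

258 m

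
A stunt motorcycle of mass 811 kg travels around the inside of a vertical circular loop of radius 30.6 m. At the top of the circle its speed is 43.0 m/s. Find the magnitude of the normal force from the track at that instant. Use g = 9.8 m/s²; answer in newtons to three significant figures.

At the top, both N and the weight mg point inward (toward the centre), so N + mg = mv²/r.
N = m(v²/r − g) = 811 × ((43.0)²/30.6 − 9.8) = 811 × (60.42 − 9.8) = 811 × 50.62 = 41060 N.

41100 N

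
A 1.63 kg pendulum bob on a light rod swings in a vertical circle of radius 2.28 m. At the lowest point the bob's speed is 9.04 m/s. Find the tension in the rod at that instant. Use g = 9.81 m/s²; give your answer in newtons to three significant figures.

At the lowest point, T points up (toward the centre) and the weight mg points down (away from the centre), so the net inward force is T − mg = mv²/r.
T = m(v²/r + g) = 1.63 × ((9.04)²/2.28 + 9.81) = 1.63 × (35.84 + 9.81) = 1.63 × 45.65 = 74.41 N.

74.4 N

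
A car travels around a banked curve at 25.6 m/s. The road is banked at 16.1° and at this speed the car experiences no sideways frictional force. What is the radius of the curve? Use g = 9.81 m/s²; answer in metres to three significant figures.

231 m

Frictionless banking: tanθ = v²/(rg), so r = v²/(g tanθ).
r = (25.6)²/(9.81 × tan 16.1°) = 655.4/(9.81 × 0.2886) = 655.4/2.832 = 231.5 m.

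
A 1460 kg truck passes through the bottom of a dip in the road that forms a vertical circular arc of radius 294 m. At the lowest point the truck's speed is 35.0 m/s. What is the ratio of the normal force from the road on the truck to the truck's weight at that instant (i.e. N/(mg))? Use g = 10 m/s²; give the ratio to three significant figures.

1.42

At the bottom, N − mg = mv²/r, so N = m(v²/r + g) and N/(mg) = v²/(rg) + 1 = (35.0)²/(294 × 10.0) + 1 = 0.4167 + 1 = 1.417.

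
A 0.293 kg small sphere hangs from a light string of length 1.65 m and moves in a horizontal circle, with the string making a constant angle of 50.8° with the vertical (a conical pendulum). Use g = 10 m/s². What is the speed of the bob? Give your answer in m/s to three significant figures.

3.96 m/s

The radius of the circle is r = L sinθ = 1.65 × sin 50.8° = 1.279 m.
Horizontally T sinθ = mv²/r and vertically T cosθ = mg, so tanθ = v²/(rg).
v = √(r g tanθ) = √(1.279 × 10.0 × 1.226) = √15.68 = 3.960 m/s.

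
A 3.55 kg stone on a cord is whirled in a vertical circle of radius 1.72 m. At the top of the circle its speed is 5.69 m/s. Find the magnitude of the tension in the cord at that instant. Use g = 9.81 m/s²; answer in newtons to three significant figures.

32.0 N

At the top, both T and the weight mg point inward (toward the centre), so T + mg = mv²/r.
T = m(v²/r − g) = 3.55 × ((5.69)²/1.72 − 9.81) = 3.55 × (18.82 − 9.81) = 3.55 × 9.013 = 32.00 N.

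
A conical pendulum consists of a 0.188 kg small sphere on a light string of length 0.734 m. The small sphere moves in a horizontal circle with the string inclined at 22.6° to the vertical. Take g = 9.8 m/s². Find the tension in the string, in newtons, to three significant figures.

2.00 N

Vertically the bob has no acceleration, so T cosθ = mg.
T = mg/cosθ = 0.188 × 9.8 / cos 22.6° = 1.842/0.9232 = 1.996 N.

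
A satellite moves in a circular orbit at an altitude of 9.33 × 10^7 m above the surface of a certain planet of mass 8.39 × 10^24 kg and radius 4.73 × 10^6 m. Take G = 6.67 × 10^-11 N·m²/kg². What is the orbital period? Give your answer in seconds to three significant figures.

258000 s

r = R + h = 4.73 × 10^6 + 9.33 × 10^7 = 9.803 × 10^7 m. Gravity provides the centripetal force: G M m / r² = m v² / r ⇒ v = √(GM/r) = 2389 m/s.
T = 2πr/v = 2π × 9.803 × 10^7 / 2389 = 257800 s.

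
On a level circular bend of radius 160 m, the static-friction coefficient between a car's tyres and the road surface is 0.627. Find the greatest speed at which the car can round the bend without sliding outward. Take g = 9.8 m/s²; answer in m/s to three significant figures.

31.4 m/s

On a flat curve, static friction is the only horizontal force, so it must supply the full centripetal force: μ_s m g = m v²/r.
Mass cancels: v_max = √(μ_s g r) = √(0.627 × 9.8 × 160) = √983.1 = 31.35 m/s.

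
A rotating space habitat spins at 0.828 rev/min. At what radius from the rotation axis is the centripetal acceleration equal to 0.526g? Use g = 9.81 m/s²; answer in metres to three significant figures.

686 m

ω = 0.828 rev/min × 2π/60 = 0.08671 rad/s.
a_c = ω²r = 0.526g ⇒ r = 0.526 × 9.81 / (0.08671)² = 5.160/0.007518 = 686.3 m.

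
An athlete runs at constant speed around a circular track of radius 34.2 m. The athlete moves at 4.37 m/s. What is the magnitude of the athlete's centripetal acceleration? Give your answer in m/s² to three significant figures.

a_c = v²/r = (4.370)²/34.2 = 19.10/34.2 = 0.5584 m/s².

0.558 m/s²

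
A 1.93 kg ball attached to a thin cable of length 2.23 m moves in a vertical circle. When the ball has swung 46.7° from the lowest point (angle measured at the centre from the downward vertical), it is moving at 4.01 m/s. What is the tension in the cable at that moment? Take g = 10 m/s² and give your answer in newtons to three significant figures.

Take the radial direction toward the centre of the circle as positive. The component of the weight along the string toward the centre is −mg cos φ (φ measured from the bottom), so Newton's second law along the string gives T − mg cos φ = m v²/r.
cos 46.7° = 0.6858, so T = m(v²/r + g cos φ) = 1.93 × ((4.01)²/2.23 + 10.0 × 0.6858) = 1.93 × (7.211 + (6.858)) = 1.93 × 14.07 = 27.15 N.

27.2 N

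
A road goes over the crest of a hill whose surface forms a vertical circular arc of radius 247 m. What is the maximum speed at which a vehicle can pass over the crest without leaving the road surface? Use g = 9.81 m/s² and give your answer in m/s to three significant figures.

At the crest the centre of the circle is below the vehicle, so the net downward (centripetal) force is mg − N = mv²/r.
The vehicle leaves the road when N → 0, giving v_max = √(g r) = √(9.81 × 247) = 49.22 m/s.

49.2 m/s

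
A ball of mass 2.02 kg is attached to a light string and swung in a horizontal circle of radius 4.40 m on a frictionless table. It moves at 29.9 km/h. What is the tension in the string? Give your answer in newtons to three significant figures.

31.7 N

v = 29.9 km/h = 29.9/3.6 = 8.306 m/s.
The tension is the only horizontal force, so it supplies the full centripetal force: T = m v²/r = 2.02 × (8.306)²/4.40 = 2.02 × 68.98/4.40 = 31.67 N.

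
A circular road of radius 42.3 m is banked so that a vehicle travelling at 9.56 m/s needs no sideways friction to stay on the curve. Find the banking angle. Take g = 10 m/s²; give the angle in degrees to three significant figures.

With no friction, the horizontal component of the normal force provides the centripetal force: N sinθ = mv²/r, while N cosθ = mg vertically.
Dividing: tanθ = v²/(r g) = (9.56)²/(42.3 × 10.0) = 91.39/423.0 = 0.2161.
θ = arctan(0.2161) = 12.19°.

12.2°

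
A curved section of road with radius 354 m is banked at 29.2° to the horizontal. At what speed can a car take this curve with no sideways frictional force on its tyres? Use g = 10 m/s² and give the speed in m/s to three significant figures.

44.5 m/s

On a frictionless banked curve, N sinθ = mv²/r and N cosθ = mg, so tanθ = v²/(rg).
v = √(r g tanθ) = √(354 × 10.0 × tan 29.2°) = √(354 × 10.0 × 0.5589) = √1978 = 44.48 m/s.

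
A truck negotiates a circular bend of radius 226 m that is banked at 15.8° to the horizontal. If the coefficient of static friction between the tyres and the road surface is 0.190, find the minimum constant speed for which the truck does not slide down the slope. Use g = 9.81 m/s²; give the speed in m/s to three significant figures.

14.0 m/s

At the minimum speed, friction acts up the slope at its limiting value f = μN. Radially (horizontal, toward centre): N sinθ − μN cosθ = mv²/r. Vertically: N cosθ + μN sinθ = mg.
Dividing: v² = r g (sinθ − μcosθ)/(cosθ + μsinθ).
sinθ − μcosθ = 0.2723 − 0.190×0.9622 = 0.08946; cosθ + μsinθ = 0.9622 + 0.190×0.2723 = 1.014.
v² = 226 × 9.81 × 0.08946/1.014 = 195.6 m²/s², so v = 13.99 m/s.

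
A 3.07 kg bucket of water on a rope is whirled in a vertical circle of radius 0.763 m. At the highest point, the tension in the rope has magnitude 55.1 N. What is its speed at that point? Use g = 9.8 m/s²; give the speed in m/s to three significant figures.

At the top, T + mg = mv²/r, so v = √(r(T/m + g)) = √(0.763 × (55.1/3.07 + 9.8)) = √(0.763 × 27.75) = √21.17 = 4.601 m/s.

4.60 m/s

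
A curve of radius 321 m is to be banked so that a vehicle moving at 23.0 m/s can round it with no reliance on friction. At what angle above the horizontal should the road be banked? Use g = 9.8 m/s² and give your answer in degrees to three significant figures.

9.55°

For a frictionless banked turn: horizontally N sinθ = mv²/r and vertically N cosθ = mg.
Dividing: tanθ = v²/(r g) = (23.0)²/(321 × 9.8) = 529.0/3146 = 0.1682.
θ = arctan(0.1682) = 9.546°.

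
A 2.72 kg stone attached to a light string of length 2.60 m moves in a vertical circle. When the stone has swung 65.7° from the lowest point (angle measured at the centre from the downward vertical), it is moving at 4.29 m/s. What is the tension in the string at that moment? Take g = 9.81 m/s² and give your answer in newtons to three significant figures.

30.2 N

Take the radial direction toward the centre of the circle as positive. The component of the weight along the string toward the centre is −mg cos φ (φ measured from the bottom), so Newton's second law along the string gives T − mg cos φ = m v²/r.
cos 65.7° = 0.4115, so T = m(v²/r + g cos φ) = 2.72 × ((4.29)²/2.60 + 9.81 × 0.4115) = 2.72 × (7.078 + (4.037)) = 2.72 × 11.12 = 30.23 N.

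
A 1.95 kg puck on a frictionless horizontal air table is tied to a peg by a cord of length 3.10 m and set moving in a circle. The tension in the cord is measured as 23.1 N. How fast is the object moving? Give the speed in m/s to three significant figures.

6.06 m/s

T = m v²/r ⇒ v = √(T r / m) = √(23.1 × 3.10 / 1.95) = √36.72 = 6.060 m/s.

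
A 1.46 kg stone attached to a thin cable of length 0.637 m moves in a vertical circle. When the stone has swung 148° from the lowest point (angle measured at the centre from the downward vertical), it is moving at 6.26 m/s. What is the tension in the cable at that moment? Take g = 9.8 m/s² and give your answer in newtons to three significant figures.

Take the radial direction toward the centre of the circle as positive. The component of the weight along the string toward the centre is −mg cos φ (φ measured from the bottom), so Newton's second law along the string gives T − mg cos φ = m v²/r.
cos 148° = -0.8480, so T = m(v²/r + g cos φ) = 1.46 × ((6.26)²/0.637 + 9.8 × -0.8480) = 1.46 × (61.52 + (-8.311)) = 1.46 × 53.21 = 77.68 N.

77.7 N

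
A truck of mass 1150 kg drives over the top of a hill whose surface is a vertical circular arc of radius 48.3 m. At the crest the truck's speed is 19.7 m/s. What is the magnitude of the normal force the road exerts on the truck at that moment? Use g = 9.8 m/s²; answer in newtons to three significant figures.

At the crest the centripetal acceleration points downward (toward the centre of the arc), so mg − N = mv²/r.
N = m(g − v²/r) = 1150 × (9.8 − (19.7)²/48.3) = 1150 × (9.8 − 8.035) = 1150 × 1.765 = 2030 N.

2030 N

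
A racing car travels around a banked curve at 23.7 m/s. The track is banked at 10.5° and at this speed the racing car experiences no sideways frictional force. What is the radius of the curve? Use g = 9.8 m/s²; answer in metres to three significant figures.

309 m

Frictionless banking: tanθ = v²/(rg), so r = v²/(g tanθ).
r = (23.7)²/(9.8 × tan 10.5°) = 561.7/(9.8 × 0.1853) = 561.7/1.816 = 309.2 m.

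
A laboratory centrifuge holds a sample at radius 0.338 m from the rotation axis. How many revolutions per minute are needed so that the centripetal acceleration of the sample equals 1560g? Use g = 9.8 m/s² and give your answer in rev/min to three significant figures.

Require ω²r = 1560g, so ω = √(1560 × 9.8/0.338) = 212.7 rad/s.
In rev/min: ω × 60/(2π) = 212.7 × 60/(2π) = 2031 rev/min.

2030 rev/min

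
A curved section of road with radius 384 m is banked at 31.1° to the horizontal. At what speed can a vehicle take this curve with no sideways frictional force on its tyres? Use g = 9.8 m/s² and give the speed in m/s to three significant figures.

On a frictionless banked curve, N sinθ = mv²/r and N cosθ = mg, so tanθ = v²/(rg).
v = √(r g tanθ) = √(384 × 9.8 × tan 31.1°) = √(384 × 9.8 × 0.6032) = √2270 = 47.65 m/s.

47.6 m/s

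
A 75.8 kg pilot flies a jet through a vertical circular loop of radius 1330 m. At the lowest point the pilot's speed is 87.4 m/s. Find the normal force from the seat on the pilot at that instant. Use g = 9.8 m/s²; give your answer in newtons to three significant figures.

1180 N

At the lowest point, N points up (toward the centre) and the weight mg points down (away from the centre), so the net inward force is N − mg = mv²/r.
N = m(v²/r + g) = 75.8 × ((87.4)²/1330 + 9.8) = 75.8 × (5.743 + 9.8) = 75.8 × 15.54 = 1178 N.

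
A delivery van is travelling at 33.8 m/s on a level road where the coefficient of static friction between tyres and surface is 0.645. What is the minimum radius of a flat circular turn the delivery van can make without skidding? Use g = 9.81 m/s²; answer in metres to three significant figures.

181 m

At the limit, μ_s m g = m v²/r, so r_min = v²/(μ_s g) = (33.8)²/(0.645 × 9.81) = 1142/6.327 = 180.6 m.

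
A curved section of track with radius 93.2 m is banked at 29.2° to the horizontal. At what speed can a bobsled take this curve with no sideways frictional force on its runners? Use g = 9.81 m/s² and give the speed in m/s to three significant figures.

22.6 m/s

On a frictionless banked curve, N sinθ = mv²/r and N cosθ = mg, so tanθ = v²/(rg).
v = √(r g tanθ) = √(93.2 × 9.81 × tan 29.2°) = √(93.2 × 9.81 × 0.5589) = √511.0 = 22.60 m/s.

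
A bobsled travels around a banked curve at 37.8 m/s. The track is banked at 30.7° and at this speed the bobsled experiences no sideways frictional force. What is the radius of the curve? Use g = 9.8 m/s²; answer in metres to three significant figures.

246 m

Frictionless banking: tanθ = v²/(rg), so r = v²/(g tanθ).
r = (37.8)²/(9.8 × tan 30.7°) = 1429/(9.8 × 0.5938) = 1429/5.819 = 245.6 m.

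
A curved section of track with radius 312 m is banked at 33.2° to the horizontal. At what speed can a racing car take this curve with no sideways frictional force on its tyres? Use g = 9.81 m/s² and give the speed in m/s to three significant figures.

44.8 m/s

On a frictionless banked curve, N sinθ = mv²/r and N cosθ = mg, so tanθ = v²/(rg).
v = √(r g tanθ) = √(312 × 9.81 × tan 33.2°) = √(312 × 9.81 × 0.6544) = √2003 = 44.75 m/s.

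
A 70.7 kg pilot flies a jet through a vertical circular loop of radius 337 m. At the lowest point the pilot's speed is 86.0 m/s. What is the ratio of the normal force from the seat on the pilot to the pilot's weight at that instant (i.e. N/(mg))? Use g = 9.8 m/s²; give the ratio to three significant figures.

At the bottom, N − mg = mv²/r, so N = m(v²/r + g) and N/(mg) = v²/(rg) + 1 = (86.0)²/(337 × 9.8) + 1 = 2.239 + 1 = 3.239.

3.24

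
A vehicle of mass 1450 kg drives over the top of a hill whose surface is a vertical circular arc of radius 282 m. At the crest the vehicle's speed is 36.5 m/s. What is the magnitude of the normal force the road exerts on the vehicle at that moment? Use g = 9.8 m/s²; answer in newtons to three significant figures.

At the crest the centripetal acceleration points downward (toward the centre of the arc), so mg − N = mv²/r.
N = m(g − v²/r) = 1450 × (9.8 − (36.5)²/282) = 1450 × (9.8 − 4.724) = 1450 × 5.076 = 7360 N.

7360 N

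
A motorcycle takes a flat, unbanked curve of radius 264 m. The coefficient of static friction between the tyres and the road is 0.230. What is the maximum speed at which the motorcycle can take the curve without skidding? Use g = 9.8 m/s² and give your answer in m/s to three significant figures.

The only inward force on a level bend is static friction, so at the limit f_s = μ_s N = μ_s m g = m v²/r.
Mass cancels: v_max = √(μ_s g r) = √(0.230 × 9.8 × 264) = √595.1 = 24.39 m/s.

24.4 m/s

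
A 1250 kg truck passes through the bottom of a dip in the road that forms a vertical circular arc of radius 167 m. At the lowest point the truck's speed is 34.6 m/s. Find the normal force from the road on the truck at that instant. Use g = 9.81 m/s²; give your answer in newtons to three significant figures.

21200 N

At the lowest point, N points up (toward the centre) and the weight mg points down (away from the centre), so the net inward force is N − mg = mv²/r.
N = m(v²/r + g) = 1250 × ((34.6)²/167 + 9.81) = 1250 × (7.169 + 9.81) = 1250 × 16.98 = 21220 N.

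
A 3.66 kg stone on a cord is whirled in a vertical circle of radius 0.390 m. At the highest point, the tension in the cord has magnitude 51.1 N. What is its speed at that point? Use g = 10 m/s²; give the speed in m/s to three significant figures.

3.06 m/s

At the top, T + mg = mv²/r, so v = √(r(T/m + g)) = √(0.390 × (51.1/3.66 + 10.0)) = √(0.390 × 23.96) = √9.345 = 3.057 m/s.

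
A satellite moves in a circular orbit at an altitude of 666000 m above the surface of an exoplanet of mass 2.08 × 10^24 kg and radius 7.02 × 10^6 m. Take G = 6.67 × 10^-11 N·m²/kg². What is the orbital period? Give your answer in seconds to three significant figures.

r = R + h = 7.02 × 10^6 + 666000 = 7.686 × 10^6 m. Gravity provides the centripetal force: G M m / r² = m v² / r ⇒ v = √(GM/r) = 4249 m/s.
T = 2πr/v = 2π × 7.686 × 10^6 / 4249 = 11370 s.

11400 s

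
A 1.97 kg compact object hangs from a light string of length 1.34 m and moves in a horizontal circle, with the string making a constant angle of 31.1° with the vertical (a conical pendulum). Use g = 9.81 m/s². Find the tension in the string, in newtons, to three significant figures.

Vertically the bob has no acceleration, so T cosθ = mg.
T = mg/cosθ = 1.97 × 9.81 / cos 31.1° = 19.33/0.8563 = 22.57 N.

22.6 N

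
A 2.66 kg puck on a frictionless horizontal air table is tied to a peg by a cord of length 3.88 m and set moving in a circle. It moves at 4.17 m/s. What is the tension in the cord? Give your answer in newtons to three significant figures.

11.9 N

The tension is the only horizontal force, so it supplies the full centripetal force: T = m v²/r = 2.66 × (4.170)²/3.88 = 2.66 × 17.39/3.88 = 11.92 N.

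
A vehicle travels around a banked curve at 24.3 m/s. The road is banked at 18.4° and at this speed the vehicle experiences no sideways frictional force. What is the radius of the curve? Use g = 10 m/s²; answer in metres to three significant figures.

Frictionless banking: tanθ = v²/(rg), so r = v²/(g tanθ).
r = (24.3)²/(10.0 × tan 18.4°) = 590.5/(10.0 × 0.3327) = 590.5/3.327 = 177.5 m.

178 m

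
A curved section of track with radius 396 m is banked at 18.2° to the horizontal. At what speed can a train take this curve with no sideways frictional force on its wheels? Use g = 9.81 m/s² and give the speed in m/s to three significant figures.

On a frictionless banked curve, N sinθ = mv²/r and N cosθ = mg, so tanθ = v²/(rg).
v = √(r g tanθ) = √(396 × 9.81 × tan 18.2°) = √(396 × 9.81 × 0.3288) = √1277 = 35.74 m/s.

35.7 m/s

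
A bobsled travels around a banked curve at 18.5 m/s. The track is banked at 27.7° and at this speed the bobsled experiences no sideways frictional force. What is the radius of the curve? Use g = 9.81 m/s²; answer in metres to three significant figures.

66.5 m

Frictionless banking: tanθ = v²/(rg), so r = v²/(g tanθ).
r = (18.5)²/(9.81 × tan 27.7°) = 342.2/(9.81 × 0.5250) = 342.2/5.150 = 66.45 m.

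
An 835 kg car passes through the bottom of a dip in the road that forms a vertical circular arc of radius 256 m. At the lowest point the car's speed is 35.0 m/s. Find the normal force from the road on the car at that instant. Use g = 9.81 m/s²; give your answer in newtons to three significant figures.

At the lowest point, N points up (toward the centre) and the weight mg points down (away from the centre), so the net inward force is N − mg = mv²/r.
N = m(v²/r + g) = 835 × ((35.0)²/256 + 9.81) = 835 × (4.785 + 9.81) = 835 × 14.60 = 12190 N.

12200 N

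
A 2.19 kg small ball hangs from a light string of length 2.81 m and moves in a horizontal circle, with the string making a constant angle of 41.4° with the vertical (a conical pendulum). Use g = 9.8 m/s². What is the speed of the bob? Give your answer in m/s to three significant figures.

4.01 m/s

The radius of the circle is r = L sinθ = 2.81 × sin 41.4° = 1.858 m.
Horizontally T sinθ = mv²/r and vertically T cosθ = mg, so tanθ = v²/(rg).
v = √(r g tanθ) = √(1.858 × 9.8 × 0.8816) = √16.06 = 4.007 m/s.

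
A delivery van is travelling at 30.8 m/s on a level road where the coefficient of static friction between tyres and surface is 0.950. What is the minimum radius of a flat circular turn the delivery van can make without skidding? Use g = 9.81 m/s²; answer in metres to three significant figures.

At the limit, μ_s m g = m v²/r, so r_min = v²/(μ_s g) = (30.8)²/(0.950 × 9.81) = 948.6/9.320 = 101.8 m.

102 m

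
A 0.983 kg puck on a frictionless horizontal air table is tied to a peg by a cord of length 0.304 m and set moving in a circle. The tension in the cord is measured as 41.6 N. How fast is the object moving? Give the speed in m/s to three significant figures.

3.59 m/s

T = m v²/r ⇒ v = √(T r / m) = √(41.6 × 0.304 / 0.983) = √12.87 = 3.587 m/s.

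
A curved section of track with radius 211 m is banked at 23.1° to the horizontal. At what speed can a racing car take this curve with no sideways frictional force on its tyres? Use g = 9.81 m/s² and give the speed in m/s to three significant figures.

29.7 m/s

On a frictionless banked curve, N sinθ = mv²/r and N cosθ = mg, so tanθ = v²/(rg).
v = √(r g tanθ) = √(211 × 9.81 × tan 23.1°) = √(211 × 9.81 × 0.4265) = √882.9 = 29.71 m/s.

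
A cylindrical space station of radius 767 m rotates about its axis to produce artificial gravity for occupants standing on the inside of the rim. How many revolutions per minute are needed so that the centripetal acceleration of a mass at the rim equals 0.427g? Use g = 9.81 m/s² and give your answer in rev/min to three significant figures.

Require ω²r = 0.427g, so ω = √(0.427 × 9.81/767) = 0.07390 rad/s.
In rev/min: ω × 60/(2π) = 0.07390 × 60/(2π) = 0.7057 rev/min.

0.706 rev/min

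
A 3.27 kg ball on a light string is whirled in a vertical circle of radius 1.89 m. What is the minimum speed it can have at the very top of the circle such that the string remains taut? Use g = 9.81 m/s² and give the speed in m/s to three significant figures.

4.31 m/s

At the highest point the centre is directly below, so both the weight and T act inward: T + mg = mv²/r.
At minimum speed T → 0, so mg = mv_min²/r ⇒ v_min = √(g r) = √(9.81 × 1.89) = 4.306 m/s.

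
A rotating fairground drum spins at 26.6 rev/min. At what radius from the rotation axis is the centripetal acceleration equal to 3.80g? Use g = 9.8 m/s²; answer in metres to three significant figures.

4.80 m

ω = 26.6 rev/min × 2π/60 = 2.786 rad/s.
a_c = ω²r = 3.80g ⇒ r = 3.80 × 9.8 / (2.786)² = 37.24/7.759 = 4.799 m.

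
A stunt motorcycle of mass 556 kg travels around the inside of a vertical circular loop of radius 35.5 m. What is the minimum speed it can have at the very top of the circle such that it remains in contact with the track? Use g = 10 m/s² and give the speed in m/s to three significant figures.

At the top, both weight mg and N point toward the centre: N + mg = mv²/r.
At minimum speed N → 0, so mg = mv_min²/r ⇒ v_min = √(g r) = √(10.0 × 35.5) = 18.84 m/s.

18.8 m/s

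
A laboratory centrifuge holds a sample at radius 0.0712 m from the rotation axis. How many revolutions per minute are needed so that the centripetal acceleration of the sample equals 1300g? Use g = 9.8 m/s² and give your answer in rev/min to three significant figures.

Require ω²r = 1300g, so ω = √(1300 × 9.8/0.0712) = 423.0 rad/s.
In rev/min: ω × 60/(2π) = 423.0 × 60/(2π) = 4039 rev/min.

4040 rev/min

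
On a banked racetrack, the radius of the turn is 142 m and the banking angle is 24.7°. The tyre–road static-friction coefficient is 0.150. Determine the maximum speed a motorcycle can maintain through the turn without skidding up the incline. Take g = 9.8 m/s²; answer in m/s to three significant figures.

At the maximum speed, friction acts down the slope at its limiting value f = μN. Radially (horizontal, toward centre): N sinθ + μN cosθ = mv²/r. Vertically: N cosθ − μN sinθ = mg.
Dividing: v² = r g (sinθ + μcosθ)/(cosθ − μsinθ).
sinθ + μcosθ = 0.4179 + 0.150×0.9085 = 0.5541; cosθ − μsinθ = 0.9085 − 0.150×0.4179 = 0.8458.
v² = 142 × 9.8 × 0.5541/0.8458 = 911.7 m²/s², so v = 30.19 m/s.

30.2 m/s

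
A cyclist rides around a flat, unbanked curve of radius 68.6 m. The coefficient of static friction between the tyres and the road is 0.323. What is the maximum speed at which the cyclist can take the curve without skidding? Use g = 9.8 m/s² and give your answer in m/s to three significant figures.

14.7 m/s

Friction provides the centripetal force on a flat curve. At maximum speed it is at its limiting value: μ_s m g = m v²/r.
Mass cancels: v_max = √(μ_s g r) = √(0.323 × 9.8 × 68.6) = √217.1 = 14.74 m/s.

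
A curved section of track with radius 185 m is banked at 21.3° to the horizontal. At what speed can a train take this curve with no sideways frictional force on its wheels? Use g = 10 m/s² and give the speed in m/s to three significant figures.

26.9 m/s

On a frictionless banked curve, N sinθ = mv²/r and N cosθ = mg, so tanθ = v²/(rg).
v = √(r g tanθ) = √(185 × 10.0 × tan 21.3°) = √(185 × 10.0 × 0.3899) = √721.3 = 26.86 m/s.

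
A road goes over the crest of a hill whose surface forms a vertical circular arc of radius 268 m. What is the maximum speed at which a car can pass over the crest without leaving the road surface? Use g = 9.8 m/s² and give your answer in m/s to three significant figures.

At the crest the centre of the circle is below the car, so the net downward (centripetal) force is mg − N = mv²/r.
The car leaves the road when N → 0, giving v_max = √(g r) = √(9.8 × 268) = 51.25 m/s.

51.2 m/s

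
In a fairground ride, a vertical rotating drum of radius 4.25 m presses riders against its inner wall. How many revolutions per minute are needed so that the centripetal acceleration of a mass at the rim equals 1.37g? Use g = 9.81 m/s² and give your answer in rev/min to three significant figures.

Require ω²r = 1.37g, so ω = √(1.37 × 9.81/4.25) = 1.778 rad/s.
In rev/min: ω × 60/(2π) = 1.778 × 60/(2π) = 16.98 rev/min.

17.0 rev/min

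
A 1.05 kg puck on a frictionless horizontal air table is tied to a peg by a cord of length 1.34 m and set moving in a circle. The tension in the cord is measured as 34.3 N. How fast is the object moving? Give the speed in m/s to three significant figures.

6.62 m/s

T = m v²/r ⇒ v = √(T r / m) = √(34.3 × 1.34 / 1.05) = √43.77 = 6.616 m/s.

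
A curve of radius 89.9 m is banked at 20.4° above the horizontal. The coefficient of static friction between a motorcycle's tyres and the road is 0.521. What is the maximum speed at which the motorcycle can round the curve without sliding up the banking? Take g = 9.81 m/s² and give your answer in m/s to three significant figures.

31.3 m/s

At the maximum speed, friction acts down the slope at its limiting value f = μN. Radially (horizontal, toward centre): N sinθ + μN cosθ = mv²/r. Vertically: N cosθ − μN sinθ = mg.
Dividing: v² = r g (sinθ + μcosθ)/(cosθ − μsinθ).
sinθ + μcosθ = 0.3486 + 0.521×0.9373 = 0.8369; cosθ − μsinθ = 0.9373 − 0.521×0.3486 = 0.7557.
v² = 89.9 × 9.81 × 0.8369/0.7557 = 976.7 m²/s², so v = 31.25 m/s.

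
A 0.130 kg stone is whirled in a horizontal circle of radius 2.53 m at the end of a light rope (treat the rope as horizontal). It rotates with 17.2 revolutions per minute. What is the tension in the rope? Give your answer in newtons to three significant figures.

ω = 17.2 rev/min × 2π/60 = 1.801 rad/s, so v = ωr = 1.801 × 2.53 = 4.557 m/s.
The tension is the only horizontal force, so it supplies the full centripetal force: T = m v²/r = 0.130 × (4.557)²/2.53 = 0.130 × 20.77/2.53 = 1.067 N.

1.07 N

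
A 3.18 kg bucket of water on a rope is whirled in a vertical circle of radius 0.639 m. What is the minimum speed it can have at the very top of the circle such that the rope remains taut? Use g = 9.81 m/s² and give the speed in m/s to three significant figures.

At the top, both weight mg and T point toward the centre: T + mg = mv²/r.
At minimum speed T → 0, so mg = mv_min²/r ⇒ v_min = √(g r) = √(9.81 × 0.639) = 2.504 m/s.

2.50 m/s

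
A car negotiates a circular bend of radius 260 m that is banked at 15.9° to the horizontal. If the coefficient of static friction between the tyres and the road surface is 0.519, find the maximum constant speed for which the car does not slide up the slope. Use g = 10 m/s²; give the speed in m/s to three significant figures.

At the maximum speed, friction acts down the slope at its limiting value f = μN. Radially (horizontal, toward centre): N sinθ + μN cosθ = mv²/r. Vertically: N cosθ − μN sinθ = mg.
Dividing: v² = r g (sinθ + μcosθ)/(cosθ − μsinθ).
sinθ + μcosθ = 0.2740 + 0.519×0.9617 = 0.7731; cosθ − μsinθ = 0.9617 − 0.519×0.2740 = 0.8196.
v² = 260 × 10.0 × 0.7731/0.8196 = 2453 m²/s², so v = 49.52 m/s.

49.5 m/s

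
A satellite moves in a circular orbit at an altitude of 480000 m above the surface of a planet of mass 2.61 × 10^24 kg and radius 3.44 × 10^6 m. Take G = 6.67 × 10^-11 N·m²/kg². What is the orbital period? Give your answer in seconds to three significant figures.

r = R + h = 3.44 × 10^6 + 480000 = 3.920 × 10^6 m. Gravity provides the centripetal force: G M m / r² = m v² / r ⇒ v = √(GM/r) = 6664 m/s.
T = 2πr/v = 2π × 3.920 × 10^6 / 6664 = 3696 s.

3700 s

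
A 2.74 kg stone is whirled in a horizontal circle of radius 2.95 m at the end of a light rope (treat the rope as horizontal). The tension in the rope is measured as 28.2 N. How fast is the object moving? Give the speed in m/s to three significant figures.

T = m v²/r ⇒ v = √(T r / m) = √(28.2 × 2.95 / 2.74) = √30.36 = 5.510 m/s.

5.51 m/s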